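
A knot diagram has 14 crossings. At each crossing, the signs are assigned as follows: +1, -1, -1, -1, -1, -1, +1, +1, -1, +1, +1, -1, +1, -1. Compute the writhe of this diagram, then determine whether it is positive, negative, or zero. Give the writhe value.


Step 1: Count positive crossings (+1).
Positive crossings: 6
Step 2: Count negative crossings (-1).
Negative crossings: 8
Step 3: Writhe = (positive) - (negative)
w = 6 - 8 = -2
Step 4: |w| = 2, and w is negative

-2


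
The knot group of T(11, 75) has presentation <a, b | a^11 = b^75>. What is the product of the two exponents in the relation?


The relation is a^11 = b^75.
Product of exponents = 11 * 75
= 825

825


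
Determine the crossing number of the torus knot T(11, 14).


For a torus knot T(p, q) with gcd(p,q)=1,
the crossing number is min(p*(q-1), q*(p-1)).
p*(q-1) = 11*13 = 143
q*(p-1) = 14*10 = 140
min(143, 140) = 140

140


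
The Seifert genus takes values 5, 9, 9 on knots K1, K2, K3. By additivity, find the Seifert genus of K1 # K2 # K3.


The Seifert genus is additive under connected sum.
Seifert genus(K1 # K2 # K3) = (5) + (9) + (9)
= 23

23


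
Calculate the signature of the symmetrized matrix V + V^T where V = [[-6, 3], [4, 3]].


Step 1: V + V^T = [[-12, 7], [7, 6]]
Step 2: trace = -6, det = -121
Step 3: Discriminant = (-6)^2 - 4*(-121) = 520
Step 4: Eigenvalues: 8.40175, -14.4018
Step 5: Signature = (# positive eigenvalues) - (# negative eigenvalues) = 0

0


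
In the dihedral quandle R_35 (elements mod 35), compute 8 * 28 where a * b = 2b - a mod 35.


8 * 28 = 2*28 - 8 mod 35
= 56 - 8 mod 35
= 48 mod 35 = 13

13


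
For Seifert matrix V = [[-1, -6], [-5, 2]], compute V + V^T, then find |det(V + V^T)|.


Step 1: Form V + V^T where V = [[-1, -6], [-5, 2]]
  V^T = [[-1, -5], [-6, 2]]
  V + V^T = [[-2, -11], [-11, 4]]
Step 2: det(V + V^T) = (-2)*4 - (-11)*(-11)
  = -8 - 121 = -129
Step 3: Knot determinant = |det(V + V^T)| = |-129| = 129

129


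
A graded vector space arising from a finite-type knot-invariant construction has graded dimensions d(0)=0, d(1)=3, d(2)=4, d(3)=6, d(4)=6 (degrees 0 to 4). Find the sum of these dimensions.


Total dimension = d(0) + d(1) + ... + d(4)
= 0 + 3 + 4 + 6 + 6
= 19

19


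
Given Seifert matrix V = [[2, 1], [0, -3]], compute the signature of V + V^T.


Step 1: V + V^T = [[4, 1], [1, -6]]
Step 2: trace = -2, det = -25
Step 3: Discriminant = (-2)^2 - 4*(-25) = 104
Step 4: Eigenvalues: 4.09902, -6.09902
Step 5: Signature = (# positive eigenvalues) - (# negative eigenvalues) = 0

0


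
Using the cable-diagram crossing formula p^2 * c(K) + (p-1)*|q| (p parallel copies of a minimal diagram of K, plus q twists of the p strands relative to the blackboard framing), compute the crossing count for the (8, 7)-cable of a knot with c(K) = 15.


Step 1: Each of the c(K) crossings of the companion diagram becomes p*p = p^2 crossings among the p parallel strands, and each of the |q| twists s_1 s_2 ... s_(p-1) adds (p-1) crossings.
  Crossings = p^2 * c(K) + (p-1)*|q|
Step 2: = 8^2 * 15 + (8-1)*7
Step 3: = 64*15 + 7*7
Step 4: = 960 + 49 = 1009

1009


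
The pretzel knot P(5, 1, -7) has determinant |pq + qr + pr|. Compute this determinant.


Step 1: Compute pq + qr + pr.
pq = 5*1 = 5
qr = 1*(-7) = -7
pr = 5*(-7) = -35
pq + qr + pr = 5 + (-7) + (-35) = -37
Step 2: Take absolute value.
det(P(5,1,-7)) = |-37| = 37

37


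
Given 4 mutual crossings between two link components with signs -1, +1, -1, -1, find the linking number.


Step 1: Count positive crossings: 1
Step 2: Count negative crossings: 3
Step 3: Sum of signs = 1 - 3 = -2
Step 4: Linking number = sum/2 = -2/2 = -1

-1


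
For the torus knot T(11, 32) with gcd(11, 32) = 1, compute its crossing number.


For a torus knot T(p, q) with gcd(p,q)=1,
the crossing number is min(p*(q-1), q*(p-1)).
p*(q-1) = 11*31 = 341
q*(p-1) = 32*10 = 320
min(341, 320) = 320

320


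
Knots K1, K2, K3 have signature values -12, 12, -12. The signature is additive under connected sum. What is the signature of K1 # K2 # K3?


The signature is additive under connected sum.
signature(K1 # K2 # K3) = (-12) + (12) + (-12)
= -12

-12


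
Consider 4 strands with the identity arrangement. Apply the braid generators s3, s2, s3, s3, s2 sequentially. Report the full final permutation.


Starting with identity [1, 2, 3, 4].
Apply generators in sequence:
  After s3: [1, 2, 4, 3]
  After s2: [1, 4, 2, 3]
  After s3: [1, 4, 3, 2]
  After s3: [1, 4, 2, 3]
  After s2: [1, 2, 4, 3]
Final permutation: [1, 2, 4, 3]

[1, 2, 4, 3]


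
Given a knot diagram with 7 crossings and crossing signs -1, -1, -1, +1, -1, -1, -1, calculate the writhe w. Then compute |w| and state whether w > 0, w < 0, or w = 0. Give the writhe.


Step 1: Count positive crossings (+1).
Positive crossings: 1
Step 2: Count negative crossings (-1).
Negative crossings: 6
Step 3: Writhe = (positive) - (negative)
w = 1 - 6 = -5
Step 4: |w| = 5, and w is negative

-5


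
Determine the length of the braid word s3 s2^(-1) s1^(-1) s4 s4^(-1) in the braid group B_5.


The word length counts the number of generators (including inverses).
Listing each generator: s3, s2^(-1), s1^(-1), s4, s4^(-1)
There are 5 generators in this braid word.

5


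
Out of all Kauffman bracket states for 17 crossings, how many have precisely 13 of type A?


We choose which 13 of 17 crossings get A-smoothings.
C(17, 13) = 17! / (13! * 4!)
= 2380

2380


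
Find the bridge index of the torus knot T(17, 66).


The bridge number of T(p,q) is min(p,q).
min(17, 66) = 17

17


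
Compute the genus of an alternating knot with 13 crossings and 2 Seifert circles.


For alternating knots, g = (c - s + 1)/2.
= (13 - 2 + 1)/2
= 12/2 = 6

6


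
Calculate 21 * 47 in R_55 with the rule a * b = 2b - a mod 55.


21 * 47 = 2*47 - 21 mod 55
= 94 - 21 mod 55
= 73 mod 55 = 18

18


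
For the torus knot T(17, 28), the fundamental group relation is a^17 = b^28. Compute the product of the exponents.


The relation is a^17 = b^28.
Product of exponents = 17 * 28
= 476

476


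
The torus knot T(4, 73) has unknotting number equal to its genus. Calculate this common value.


For a torus knot T(p,q), both the unknotting number and genus equal (p-1)(q-1)/2.
= (4-1)(73-1)/2
= 3*72/2
= 216/2 = 108

108


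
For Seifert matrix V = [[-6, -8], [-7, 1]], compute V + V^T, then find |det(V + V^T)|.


Step 1: Form V + V^T where V = [[-6, -8], [-7, 1]]
  V^T = [[-6, -7], [-8, 1]]
  V + V^T = [[-12, -15], [-15, 2]]
Step 2: det(V + V^T) = (-12)*2 - (-15)*(-15)
  = -24 - 225 = -249
Step 3: Knot determinant = |det(V + V^T)| = |-249| = 249

249


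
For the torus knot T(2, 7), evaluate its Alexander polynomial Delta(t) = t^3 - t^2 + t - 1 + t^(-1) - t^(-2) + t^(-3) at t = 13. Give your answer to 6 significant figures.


Substituting t = 13 into Delta(t) = t^3 - t^2 + t - 1 + t^(-1) - t^(-2) + t^(-3):
Term values: (2197) + (-169) + (13) + (-1) + (0.0769231) + (-0.00591716) + (0.000455166)
Sum = 2040.071461
Rounded to 6 significant figures: 2040.07

2040.07


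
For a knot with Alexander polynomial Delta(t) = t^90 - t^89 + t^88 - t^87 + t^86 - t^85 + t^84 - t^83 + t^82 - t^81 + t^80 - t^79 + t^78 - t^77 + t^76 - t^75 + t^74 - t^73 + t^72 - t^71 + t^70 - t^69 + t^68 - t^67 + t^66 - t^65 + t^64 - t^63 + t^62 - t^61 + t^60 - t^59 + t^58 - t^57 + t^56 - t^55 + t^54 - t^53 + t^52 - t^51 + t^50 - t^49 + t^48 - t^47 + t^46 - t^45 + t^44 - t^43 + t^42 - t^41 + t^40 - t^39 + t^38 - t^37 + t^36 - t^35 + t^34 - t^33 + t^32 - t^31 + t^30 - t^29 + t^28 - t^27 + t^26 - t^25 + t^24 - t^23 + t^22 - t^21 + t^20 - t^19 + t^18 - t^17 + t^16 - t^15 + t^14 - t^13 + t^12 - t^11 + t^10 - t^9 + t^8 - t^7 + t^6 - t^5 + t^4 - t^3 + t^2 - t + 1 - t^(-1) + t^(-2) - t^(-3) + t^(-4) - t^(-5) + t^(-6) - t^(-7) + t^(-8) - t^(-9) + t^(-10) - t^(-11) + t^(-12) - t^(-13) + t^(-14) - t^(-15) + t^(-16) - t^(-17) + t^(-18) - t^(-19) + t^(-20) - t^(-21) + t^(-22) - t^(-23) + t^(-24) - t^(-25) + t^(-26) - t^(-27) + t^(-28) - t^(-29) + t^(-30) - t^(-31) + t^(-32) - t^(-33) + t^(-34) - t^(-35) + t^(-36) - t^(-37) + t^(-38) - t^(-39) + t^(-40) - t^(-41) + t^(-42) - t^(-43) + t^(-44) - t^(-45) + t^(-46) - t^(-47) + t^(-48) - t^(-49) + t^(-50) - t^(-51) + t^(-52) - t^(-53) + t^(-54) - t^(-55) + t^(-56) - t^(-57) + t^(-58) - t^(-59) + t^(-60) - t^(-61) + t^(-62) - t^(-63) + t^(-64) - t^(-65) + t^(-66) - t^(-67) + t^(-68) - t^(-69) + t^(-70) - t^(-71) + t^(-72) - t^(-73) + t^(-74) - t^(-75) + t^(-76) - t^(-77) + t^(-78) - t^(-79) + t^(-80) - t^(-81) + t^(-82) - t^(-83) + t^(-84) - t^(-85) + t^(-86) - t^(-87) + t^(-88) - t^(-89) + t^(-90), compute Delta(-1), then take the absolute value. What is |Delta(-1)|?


Step 1: The polynomial has 181 terms with alternating signs, exponents from 90 down to -90.
Step 2: Substitute t = -1. The i-th term has coefficient (-1)^i and exponent (m-i),
  so its value is (-1)^i * (-1)^(m-i) = (-1)^m = 1 for every i.
Step 3: All 181 terms equal 1, so Delta(-1) = 181 * (1) = 181
Step 4: |Delta(-1)| = 181

181


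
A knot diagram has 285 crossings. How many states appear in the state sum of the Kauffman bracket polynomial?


Each crossing contributes 2 choices (A-smoothing or B-smoothing).
Total states = 2^285 = 62165404551223330269422781018352605012557018849668464680057997111644937126566671941632

62165404551223330269422781018352605012557018849668464680057997111644937126566671941632


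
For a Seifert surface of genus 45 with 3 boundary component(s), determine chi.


chi = 2 - 2g - b
= 2 - 2*45 - 3
= 2 - 90 - 3 = -91

-91


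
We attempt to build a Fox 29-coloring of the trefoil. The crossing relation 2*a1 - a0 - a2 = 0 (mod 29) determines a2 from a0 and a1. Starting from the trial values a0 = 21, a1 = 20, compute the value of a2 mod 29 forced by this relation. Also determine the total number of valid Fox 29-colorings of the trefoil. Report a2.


Step 1: Apply the given crossing relation 2*a1 - a0 - a2 = 0 (mod 29).
  a2 = 2*a1 - a0 mod 29
  a2 = 2*20 - 21 mod 29
  a2 = 40 - 21 mod 29
  a2 = 19 mod 29 = 19
Step 2: The trefoil has determinant 3.
  Number of Fox p-colorings (p prime) is p^2 if p = 3, else p.
  Since 29 does not divide 3, only trivial (constant) colorings exist.
  (So the trial a0 = 21, a1 = 20 with a0 != a1 does NOT extend to a valid coloring of the whole trefoil: the other two crossing relations require 3*(a1 - a0) = 0 (mod 29), which fails.)
  Total colorings = 29
Step 3: a2 = 19, total Fox 29-colorings = 29

19


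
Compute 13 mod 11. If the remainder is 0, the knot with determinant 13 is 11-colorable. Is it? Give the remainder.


Step 1: A knot is p-colorable if and only if p divides its determinant.
Step 2: Compute 13 mod 11.
13 = 1 * 11 + 2
Step 3: 13 mod 11 = 2
Step 4: The knot is 11-colorable: no

2


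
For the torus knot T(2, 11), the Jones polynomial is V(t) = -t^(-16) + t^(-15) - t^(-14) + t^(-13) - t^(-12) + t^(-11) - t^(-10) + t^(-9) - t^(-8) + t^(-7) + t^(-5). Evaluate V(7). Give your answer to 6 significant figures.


Substituting t = 7 into V(t) = -t^(-16) + t^(-15) - t^(-14) + t^(-13) - t^(-12) + t^(-11) - t^(-10) + t^(-9) - t^(-8) + t^(-7) + t^(-5):
  (-)t^(-16) = -3.00906e-14
  (+)t^(-15) = 2.10634e-13
  (-)t^(-14) = -1.47444e-12
  (+)t^(-13) = 1.03211e-11
  (-)t^(-12) = -7.22476e-11
  (+)t^(-11) = 5.05733e-10
  (-)t^(-10) = -3.54013e-09
  (+)t^(-9) = 2.47809e-08
  (-)t^(-8) = -1.73467e-07
  (+)t^(-7) = 1.21427e-06
  (+)t^(-5) = 5.9499e-05
Sum = (-3.00906e-14) + (2.10634e-13) + (-1.47444e-12) + (1.03211e-11) + (-7.22476e-11) + (5.05733e-10) + (-3.54013e-09) + (2.47809e-08) + (-1.73467e-07) + (1.21427e-06) + (5.9499e-05)
= 6.056150073e-05
Rounded to 6 significant figures: 6.05615e-05

6.05615e-05


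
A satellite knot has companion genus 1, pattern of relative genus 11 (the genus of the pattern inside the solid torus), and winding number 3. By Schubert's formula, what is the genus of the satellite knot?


Schubert: g(satellite) = g_rel(pattern) + |winding| * g(companion),
where g_rel(pattern) is the genus of the pattern relative to the solid torus.
= 11 + 3 * 1
= 11 + 3 = 14

14


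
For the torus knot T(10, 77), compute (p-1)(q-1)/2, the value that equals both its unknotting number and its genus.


For a torus knot T(p,q), both the unknotting number and genus equal (p-1)(q-1)/2.
= (10-1)(77-1)/2
= 9*76/2
= 684/2 = 342

342


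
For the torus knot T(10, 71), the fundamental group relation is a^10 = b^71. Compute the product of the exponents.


The relation is a^10 = b^71.
Product of exponents = 10 * 71
= 710

710


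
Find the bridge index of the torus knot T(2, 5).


The bridge number of T(p,q) is min(p,q).
min(2, 5) = 2

2


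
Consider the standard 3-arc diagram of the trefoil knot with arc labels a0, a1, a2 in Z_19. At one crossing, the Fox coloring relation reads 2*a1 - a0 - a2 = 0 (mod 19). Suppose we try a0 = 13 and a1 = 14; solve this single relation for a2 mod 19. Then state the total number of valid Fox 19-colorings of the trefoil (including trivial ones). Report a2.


Step 1: Apply the given crossing relation 2*a1 - a0 - a2 = 0 (mod 19).
  a2 = 2*a1 - a0 mod 19
  a2 = 2*14 - 13 mod 19
  a2 = 28 - 13 mod 19
  a2 = 15 mod 19 = 15
Step 2: The trefoil has determinant 3.
  Number of Fox p-colorings (p prime) is p^2 if p = 3, else p.
  Since 19 does not divide 3, only trivial (constant) colorings exist.
  (So the trial a0 = 13, a1 = 14 with a0 != a1 does NOT extend to a valid coloring of the whole trefoil: the other two crossing relations require 3*(a1 - a0) = 0 (mod 19), which fails.)
  Total colorings = 19
Step 3: a2 = 15, total Fox 19-colorings = 19

15


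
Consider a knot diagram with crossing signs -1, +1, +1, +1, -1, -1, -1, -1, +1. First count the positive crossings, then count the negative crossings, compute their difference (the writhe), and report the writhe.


Step 1: Count positive crossings (+1).
Positive crossings: 4
Step 2: Count negative crossings (-1).
Negative crossings: 5
Step 3: Writhe = (positive) - (negative)
w = 4 - 5 = -1
Step 4: |w| = 1, and w is negative

-1


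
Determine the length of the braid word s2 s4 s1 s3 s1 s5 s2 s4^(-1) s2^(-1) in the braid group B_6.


The word length counts the number of generators (including inverses).
Listing each generator: s2, s4, s1, s3, s1, s5, s2, s4^(-1), s2^(-1)
There are 9 generators in this braid word.

9


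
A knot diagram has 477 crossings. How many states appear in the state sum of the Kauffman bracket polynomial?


Each crossing contributes 2 choices (A-smoothing or B-smoothing).
Total states = 2^477 = 390218568789499028922699653724145788218574767833121393857394619953171467352470702515038262882936496394978366390175827861930996959911035663286272

390218568789499028922699653724145788218574767833121393857394619953171467352470702515038262882936496394978366390175827861930996959911035663286272


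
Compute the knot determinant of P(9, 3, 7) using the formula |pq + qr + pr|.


Step 1: Compute pq + qr + pr.
pq = 9*3 = 27
qr = 3*7 = 21
pr = 9*7 = 63
pq + qr + pr = 27 + 21 + 63 = 111
Step 2: Take absolute value.
det(P(9,3,7)) = |111| = 111

111


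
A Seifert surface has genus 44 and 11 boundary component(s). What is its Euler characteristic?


chi = 2 - 2g - b
= 2 - 2*44 - 11
= 2 - 88 - 11 = -97

-97


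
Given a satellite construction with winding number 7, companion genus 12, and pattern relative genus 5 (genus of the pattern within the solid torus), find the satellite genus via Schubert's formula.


Schubert: g(satellite) = g_rel(pattern) + |winding| * g(companion),
where g_rel(pattern) is the genus of the pattern relative to the solid torus.
= 5 + 7 * 12
= 5 + 84 = 89

89


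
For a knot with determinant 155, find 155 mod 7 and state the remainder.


Step 1: A knot is p-colorable if and only if p divides its determinant.
Step 2: Compute 155 mod 7.
155 = 22 * 7 + 1
Step 3: 155 mod 7 = 1
Step 4: The knot is 7-colorable: no

1


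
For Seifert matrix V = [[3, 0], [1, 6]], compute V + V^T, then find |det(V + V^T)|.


Step 1: Form V + V^T where V = [[3, 0], [1, 6]]
  V^T = [[3, 1], [0, 6]]
  V + V^T = [[6, 1], [1, 12]]
Step 2: det(V + V^T) = 6*12 - 1*1
  = 72 - 1 = 71
Step 3: Knot determinant = |det(V + V^T)| = |71| = 71

71


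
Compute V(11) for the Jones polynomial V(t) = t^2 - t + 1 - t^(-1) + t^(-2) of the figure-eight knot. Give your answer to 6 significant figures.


Substituting t = 11 into V(t) = t^2 - t + 1 - t^(-1) + t^(-2):
  (+)t^(2) = 121
  (-)t^(1) = -11
  (+)t^(0) = 1
  (-)t^(-1) = -0.0909091
  (+)t^(-2) = 0.00826446
Sum = (121) + (-11) + (1) + (-0.0909091) + (0.00826446)
= 110.9173554
Rounded to 6 significant figures: 110.917

110.917


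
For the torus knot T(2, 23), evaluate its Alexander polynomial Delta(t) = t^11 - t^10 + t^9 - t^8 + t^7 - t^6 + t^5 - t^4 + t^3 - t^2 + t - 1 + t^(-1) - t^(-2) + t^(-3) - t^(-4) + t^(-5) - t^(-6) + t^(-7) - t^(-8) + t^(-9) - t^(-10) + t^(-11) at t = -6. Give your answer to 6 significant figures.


Substituting t = -6 into Delta(t) = t^11 - t^10 + t^9 - t^8 + t^7 - t^6 + t^5 - t^4 + t^3 - t^2 + t - 1 + t^(-1) - t^(-2) + t^(-3) - t^(-4) + t^(-5) - t^(-6) + t^(-7) - t^(-8) + t^(-9) - t^(-10) + t^(-11):
Term values: (-362797056) + (-60466176) + (-10077696) + (-1679616) + (-279936) + (-46656) + (-7776) + (-1296) + (-216) + (-36) + (-6) + (-1) + (-0.166667) + (-0.0277778) + (-0.00462963) + (-0.000771605) + (-0.000128601) + (-2.14335e-05) + (-3.57225e-06) + (-5.95374e-07) + (-9.9229e-08) + (-1.65382e-08) + (-2.75636e-09)
Sum = -435356467.2
Rounded to 6 significant figures: -4.35356e+08

-4.35356e+08


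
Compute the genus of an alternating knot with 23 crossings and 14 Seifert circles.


For alternating knots, g = (c - s + 1)/2.
= (23 - 14 + 1)/2
= 10/2 = 5

5


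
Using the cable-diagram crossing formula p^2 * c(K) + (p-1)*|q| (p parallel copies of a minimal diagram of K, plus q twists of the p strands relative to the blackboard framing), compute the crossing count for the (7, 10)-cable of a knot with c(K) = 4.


Step 1: Each of the c(K) crossings of the companion diagram becomes p*p = p^2 crossings among the p parallel strands, and each of the |q| twists s_1 s_2 ... s_(p-1) adds (p-1) crossings.
  Crossings = p^2 * c(K) + (p-1)*|q|
Step 2: = 7^2 * 4 + (7-1)*10
Step 3: = 49*4 + 6*10
Step 4: = 196 + 60 = 256

256


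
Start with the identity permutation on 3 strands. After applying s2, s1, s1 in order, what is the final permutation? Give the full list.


Starting with identity [1, 2, 3].
Apply generators in sequence:
  After s2: [1, 3, 2]
  After s1: [3, 1, 2]
  After s1: [1, 3, 2]
Final permutation: [1, 3, 2]

[1, 3, 2]


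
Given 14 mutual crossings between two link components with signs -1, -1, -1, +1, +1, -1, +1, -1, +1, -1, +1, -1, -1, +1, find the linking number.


Step 1: Count positive crossings: 6
Step 2: Count negative crossings: 8
Step 3: Sum of signs = 6 - 8 = -2
Step 4: Linking number = sum/2 = -2/2 = -1

-1


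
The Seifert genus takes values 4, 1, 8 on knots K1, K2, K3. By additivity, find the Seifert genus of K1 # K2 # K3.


The Seifert genus is additive under connected sum.
Seifert genus(K1 # K2 # K3) = (4) + (1) + (8)
= 13

13


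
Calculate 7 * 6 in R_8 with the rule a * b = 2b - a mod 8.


7 * 6 = 2*6 - 7 mod 8
= 12 - 7 mod 8
= 5 mod 8 = 5

5


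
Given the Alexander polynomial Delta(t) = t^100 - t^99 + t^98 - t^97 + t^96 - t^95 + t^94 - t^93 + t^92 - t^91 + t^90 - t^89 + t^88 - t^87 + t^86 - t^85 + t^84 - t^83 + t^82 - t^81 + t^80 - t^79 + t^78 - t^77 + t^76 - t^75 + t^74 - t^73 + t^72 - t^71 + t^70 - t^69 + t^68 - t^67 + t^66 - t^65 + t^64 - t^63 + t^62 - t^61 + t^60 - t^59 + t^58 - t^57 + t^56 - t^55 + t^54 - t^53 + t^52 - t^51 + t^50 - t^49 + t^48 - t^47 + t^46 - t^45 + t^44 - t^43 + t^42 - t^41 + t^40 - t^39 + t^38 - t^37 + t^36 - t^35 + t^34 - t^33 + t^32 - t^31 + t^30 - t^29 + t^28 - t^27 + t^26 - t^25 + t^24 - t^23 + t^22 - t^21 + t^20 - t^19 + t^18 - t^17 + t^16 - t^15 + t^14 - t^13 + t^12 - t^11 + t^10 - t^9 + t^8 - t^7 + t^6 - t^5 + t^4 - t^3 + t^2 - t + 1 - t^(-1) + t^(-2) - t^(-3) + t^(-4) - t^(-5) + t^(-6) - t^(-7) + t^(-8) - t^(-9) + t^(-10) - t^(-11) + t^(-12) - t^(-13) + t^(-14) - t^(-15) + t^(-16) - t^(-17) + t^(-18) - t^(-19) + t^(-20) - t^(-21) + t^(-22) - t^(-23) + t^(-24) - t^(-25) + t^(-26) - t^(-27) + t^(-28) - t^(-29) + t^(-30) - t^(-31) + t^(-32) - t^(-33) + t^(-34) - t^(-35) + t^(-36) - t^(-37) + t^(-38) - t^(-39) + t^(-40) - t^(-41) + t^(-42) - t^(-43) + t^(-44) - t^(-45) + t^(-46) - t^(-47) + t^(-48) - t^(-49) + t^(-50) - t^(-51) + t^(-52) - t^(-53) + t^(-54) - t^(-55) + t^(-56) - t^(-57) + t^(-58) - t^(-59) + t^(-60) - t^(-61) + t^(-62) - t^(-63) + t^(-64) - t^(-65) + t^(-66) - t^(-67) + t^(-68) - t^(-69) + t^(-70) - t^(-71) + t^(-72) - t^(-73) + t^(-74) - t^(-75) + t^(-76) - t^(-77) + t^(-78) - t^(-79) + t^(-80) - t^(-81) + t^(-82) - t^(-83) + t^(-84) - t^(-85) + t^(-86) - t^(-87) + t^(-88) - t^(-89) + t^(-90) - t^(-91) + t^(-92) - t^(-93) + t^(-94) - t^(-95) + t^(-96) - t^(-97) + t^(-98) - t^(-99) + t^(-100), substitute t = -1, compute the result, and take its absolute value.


Step 1: The polynomial has 201 terms with alternating signs, exponents from 100 down to -100.
Step 2: Substitute t = -1. The i-th term has coefficient (-1)^i and exponent (m-i),
  so its value is (-1)^i * (-1)^(m-i) = (-1)^m = 1 for every i.
Step 3: All 201 terms equal 1, so Delta(-1) = 201 * (1) = 201
Step 4: |Delta(-1)| = 201

201


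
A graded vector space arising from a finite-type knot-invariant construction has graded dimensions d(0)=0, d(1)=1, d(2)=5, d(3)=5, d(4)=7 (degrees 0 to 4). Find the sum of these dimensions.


Total dimension = d(0) + d(1) + ... + d(4)
= 0 + 1 + 5 + 5 + 7
= 18

18


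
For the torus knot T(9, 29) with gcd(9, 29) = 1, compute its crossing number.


For a torus knot T(p, q) with gcd(p,q)=1,
the crossing number is min(p*(q-1), q*(p-1)).
p*(q-1) = 9*28 = 252
q*(p-1) = 29*8 = 232
min(252, 232) = 232

232


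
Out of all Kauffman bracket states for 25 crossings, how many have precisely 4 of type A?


We choose which 4 of 25 crossings get A-smoothings.
C(25, 4) = 25! / (4! * 21!)
= 12650

12650


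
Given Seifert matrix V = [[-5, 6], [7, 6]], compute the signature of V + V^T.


Step 1: V + V^T = [[-10, 13], [13, 12]]
Step 2: trace = 2, det = -289
Step 3: Discriminant = 2^2 - 4*(-289) = 1160
Step 4: Eigenvalues: 18.0294, -16.0294
Step 5: Signature = (# positive eigenvalues) - (# negative eigenvalues) = 0

0


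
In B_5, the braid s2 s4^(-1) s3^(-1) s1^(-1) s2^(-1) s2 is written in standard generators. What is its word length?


The word length counts the number of generators (including inverses).
Listing each generator: s2, s4^(-1), s3^(-1), s1^(-1), s2^(-1), s2
There are 6 generators in this braid word.

6


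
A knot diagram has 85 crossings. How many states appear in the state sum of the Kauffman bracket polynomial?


Each crossing contributes 2 choices (A-smoothing or B-smoothing).
Total states = 2^85 = 38685626227668133590597632

38685626227668133590597632


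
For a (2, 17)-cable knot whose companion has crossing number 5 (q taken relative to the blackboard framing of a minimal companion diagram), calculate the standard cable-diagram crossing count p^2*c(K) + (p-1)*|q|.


Step 1: Each of the c(K) crossings of the companion diagram becomes p*p = p^2 crossings among the p parallel strands, and each of the |q| twists s_1 s_2 ... s_(p-1) adds (p-1) crossings.
  Crossings = p^2 * c(K) + (p-1)*|q|
Step 2: = 2^2 * 5 + (2-1)*17
Step 3: = 4*5 + 1*17
Step 4: = 20 + 17 = 37

37


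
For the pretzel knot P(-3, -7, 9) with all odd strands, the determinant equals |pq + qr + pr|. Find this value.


Step 1: Compute pq + qr + pr.
pq = (-3)*(-7) = 21
qr = (-7)*9 = -63
pr = (-3)*9 = -27
pq + qr + pr = 21 + (-63) + (-27) = -69
Step 2: Take absolute value.
det(P(-3,-7,9)) = |-69| = 69

69


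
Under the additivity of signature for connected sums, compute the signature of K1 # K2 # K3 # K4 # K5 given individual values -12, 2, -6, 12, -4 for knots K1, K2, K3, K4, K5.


The signature is additive under connected sum.
signature(K1 # K2 # K3 # K4 # K5) = (-12) + (2) + (-6) + (12) + (-4)
= -8

-8


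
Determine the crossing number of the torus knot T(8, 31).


For a torus knot T(p, q) with gcd(p,q)=1,
the crossing number is min(p*(q-1), q*(p-1)).
p*(q-1) = 8*30 = 240
q*(p-1) = 31*7 = 217
min(240, 217) = 217

217


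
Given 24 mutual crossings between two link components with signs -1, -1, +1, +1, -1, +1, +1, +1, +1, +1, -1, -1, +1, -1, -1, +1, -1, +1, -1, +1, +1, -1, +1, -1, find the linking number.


Step 1: Count positive crossings: 13
Step 2: Count negative crossings: 11
Step 3: Sum of signs = 13 - 11 = 2
Step 4: Linking number = sum/2 = 2/2 = 1

1


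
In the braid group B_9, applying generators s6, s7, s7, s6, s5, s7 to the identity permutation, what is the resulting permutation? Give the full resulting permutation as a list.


Starting with identity [1, 2, 3, 4, 5, 6, 7, 8, 9].
Apply generators in sequence:
  After s6: [1, 2, 3, 4, 5, 7, 6, 8, 9]
  After s7: [1, 2, 3, 4, 5, 7, 8, 6, 9]
  After s7: [1, 2, 3, 4, 5, 7, 6, 8, 9]
  After s6: [1, 2, 3, 4, 5, 6, 7, 8, 9]
  After s5: [1, 2, 3, 4, 6, 5, 7, 8, 9]
  After s7: [1, 2, 3, 4, 6, 5, 8, 7, 9]
Final permutation: [1, 2, 3, 4, 6, 5, 8, 7, 9]

[1, 2, 3, 4, 6, 5, 8, 7, 9]


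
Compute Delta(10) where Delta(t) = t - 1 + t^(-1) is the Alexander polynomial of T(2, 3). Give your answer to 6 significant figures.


Substituting t = 10 into Delta(t) = t - 1 + t^(-1):
Term values: (10) + (-1) + (0.1)
Sum = 9.1
Rounded to 6 significant figures: 9.1

9.1


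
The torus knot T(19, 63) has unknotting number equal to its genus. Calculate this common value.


For a torus knot T(p,q), both the unknotting number and genus equal (p-1)(q-1)/2.
= (19-1)(63-1)/2
= 18*62/2
= 1116/2 = 558

558


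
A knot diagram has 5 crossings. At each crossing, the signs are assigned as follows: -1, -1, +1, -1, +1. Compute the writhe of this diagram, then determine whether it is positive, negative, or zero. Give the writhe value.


Step 1: Count positive crossings (+1).
Positive crossings: 2
Step 2: Count negative crossings (-1).
Negative crossings: 3
Step 3: Writhe = (positive) - (negative)
w = 2 - 3 = -1
Step 4: |w| = 1, and w is negative

-1


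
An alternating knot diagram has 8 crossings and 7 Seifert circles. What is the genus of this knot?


For alternating knots, g = (c - s + 1)/2.
= (8 - 7 + 1)/2
= 2/2 = 1

1


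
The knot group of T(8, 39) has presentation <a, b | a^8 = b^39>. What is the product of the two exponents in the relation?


The relation is a^8 = b^39.
Product of exponents = 8 * 39
= 312

312


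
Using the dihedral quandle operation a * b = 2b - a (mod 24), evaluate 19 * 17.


19 * 17 = 2*17 - 19 mod 24
= 34 - 19 mod 24
= 15 mod 24 = 15

15


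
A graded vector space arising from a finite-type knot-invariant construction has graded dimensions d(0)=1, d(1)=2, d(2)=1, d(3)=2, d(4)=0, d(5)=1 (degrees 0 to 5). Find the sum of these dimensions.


Total dimension = d(0) + d(1) + ... + d(5)
= 1 + 2 + 1 + 2 + 0 + 1
= 7

7


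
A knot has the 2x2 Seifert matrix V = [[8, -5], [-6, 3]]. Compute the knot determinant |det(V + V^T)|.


Step 1: Form V + V^T where V = [[8, -5], [-6, 3]]
  V^T = [[8, -6], [-5, 3]]
  V + V^T = [[16, -11], [-11, 6]]
Step 2: det(V + V^T) = 16*6 - (-11)*(-11)
  = 96 - 121 = -25
Step 3: Knot determinant = |det(V + V^T)| = |-25| = 25

25


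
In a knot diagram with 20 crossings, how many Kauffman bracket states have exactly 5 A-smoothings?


We choose which 5 of 20 crossings get A-smoothings.
C(20, 5) = 20! / (5! * 15!)
= 15504

15504


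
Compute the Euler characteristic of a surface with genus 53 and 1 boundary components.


chi = 2 - 2g - b
= 2 - 2*53 - 1
= 2 - 106 - 1 = -105

-105


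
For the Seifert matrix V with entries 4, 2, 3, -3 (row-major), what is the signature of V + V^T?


Step 1: V + V^T = [[8, 5], [5, -6]]
Step 2: trace = 2, det = -73
Step 3: Discriminant = 2^2 - 4*(-73) = 296
Step 4: Eigenvalues: 9.60233, -7.60233
Step 5: Signature = (# positive eigenvalues) - (# negative eigenvalues) = 0

0


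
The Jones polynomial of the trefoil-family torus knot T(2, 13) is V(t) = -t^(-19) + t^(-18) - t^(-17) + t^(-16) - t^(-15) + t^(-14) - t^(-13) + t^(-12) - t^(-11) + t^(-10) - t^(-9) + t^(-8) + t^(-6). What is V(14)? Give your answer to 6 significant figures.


Substituting t = 14 into V(t) = -t^(-19) + t^(-18) - t^(-17) + t^(-16) - t^(-15) + t^(-14) - t^(-13) + t^(-12) - t^(-11) + t^(-10) - t^(-9) + t^(-8) + t^(-6):
  (-)t^(-19) = -1.67327e-22
  (+)t^(-18) = 2.34258e-21
  (-)t^(-17) = -3.27962e-20
  (+)t^(-16) = 4.59147e-19
  (-)t^(-15) = -6.42805e-18
  (+)t^(-14) = 8.99927e-17
  (-)t^(-13) = -1.2599e-15
  (+)t^(-12) = 1.76386e-14
  (-)t^(-11) = -2.4694e-13
  (+)t^(-10) = 3.45716e-12
  (-)t^(-9) = -4.84003e-11
  (+)t^(-8) = 6.77604e-10
  (+)t^(-6) = 1.3281e-07
Sum = (-1.67327e-22) + (2.34258e-21) + (-3.27962e-20) + (4.59147e-19) + (-6.42805e-18) + (8.99927e-17) + (-1.2599e-15) + (1.76386e-14) + (-2.4694e-13) + (3.45716e-12) + (-4.84003e-11) + (6.77604e-10) + (1.3281e-07)
= 1.334427387e-07
Rounded to 6 significant figures: 1.33443e-07

1.33443e-07


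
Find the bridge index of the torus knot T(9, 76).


The bridge number of T(p,q) is min(p,q).
min(9, 76) = 9

9


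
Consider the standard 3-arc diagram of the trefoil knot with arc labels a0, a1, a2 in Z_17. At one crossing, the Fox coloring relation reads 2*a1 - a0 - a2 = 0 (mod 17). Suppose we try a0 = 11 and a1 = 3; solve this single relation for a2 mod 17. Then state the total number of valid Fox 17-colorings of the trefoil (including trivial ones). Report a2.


Step 1: Apply the given crossing relation 2*a1 - a0 - a2 = 0 (mod 17).
  a2 = 2*a1 - a0 mod 17
  a2 = 2*3 - 11 mod 17
  a2 = 6 - 11 mod 17
  a2 = -5 mod 17 = 12
Step 2: The trefoil has determinant 3.
  Number of Fox p-colorings (p prime) is p^2 if p = 3, else p.
  Since 17 does not divide 3, only trivial (constant) colorings exist.
  (So the trial a0 = 11, a1 = 3 with a0 != a1 does NOT extend to a valid coloring of the whole trefoil: the other two crossing relations require 3*(a1 - a0) = 0 (mod 17), which fails.)
  Total colorings = 17
Step 3: a2 = 12, total Fox 17-colorings = 17

12


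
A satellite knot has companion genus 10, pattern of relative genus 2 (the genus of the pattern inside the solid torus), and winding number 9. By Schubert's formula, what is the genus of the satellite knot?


Schubert: g(satellite) = g_rel(pattern) + |winding| * g(companion),
where g_rel(pattern) is the genus of the pattern relative to the solid torus.
= 2 + 9 * 10
= 2 + 90 = 92

92


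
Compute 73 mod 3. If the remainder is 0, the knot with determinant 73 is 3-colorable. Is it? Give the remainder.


Step 1: A knot is p-colorable if and only if p divides its determinant.
Step 2: Compute 73 mod 3.
73 = 24 * 3 + 1
Step 3: 73 mod 3 = 1
Step 4: The knot is 3-colorable: no

1


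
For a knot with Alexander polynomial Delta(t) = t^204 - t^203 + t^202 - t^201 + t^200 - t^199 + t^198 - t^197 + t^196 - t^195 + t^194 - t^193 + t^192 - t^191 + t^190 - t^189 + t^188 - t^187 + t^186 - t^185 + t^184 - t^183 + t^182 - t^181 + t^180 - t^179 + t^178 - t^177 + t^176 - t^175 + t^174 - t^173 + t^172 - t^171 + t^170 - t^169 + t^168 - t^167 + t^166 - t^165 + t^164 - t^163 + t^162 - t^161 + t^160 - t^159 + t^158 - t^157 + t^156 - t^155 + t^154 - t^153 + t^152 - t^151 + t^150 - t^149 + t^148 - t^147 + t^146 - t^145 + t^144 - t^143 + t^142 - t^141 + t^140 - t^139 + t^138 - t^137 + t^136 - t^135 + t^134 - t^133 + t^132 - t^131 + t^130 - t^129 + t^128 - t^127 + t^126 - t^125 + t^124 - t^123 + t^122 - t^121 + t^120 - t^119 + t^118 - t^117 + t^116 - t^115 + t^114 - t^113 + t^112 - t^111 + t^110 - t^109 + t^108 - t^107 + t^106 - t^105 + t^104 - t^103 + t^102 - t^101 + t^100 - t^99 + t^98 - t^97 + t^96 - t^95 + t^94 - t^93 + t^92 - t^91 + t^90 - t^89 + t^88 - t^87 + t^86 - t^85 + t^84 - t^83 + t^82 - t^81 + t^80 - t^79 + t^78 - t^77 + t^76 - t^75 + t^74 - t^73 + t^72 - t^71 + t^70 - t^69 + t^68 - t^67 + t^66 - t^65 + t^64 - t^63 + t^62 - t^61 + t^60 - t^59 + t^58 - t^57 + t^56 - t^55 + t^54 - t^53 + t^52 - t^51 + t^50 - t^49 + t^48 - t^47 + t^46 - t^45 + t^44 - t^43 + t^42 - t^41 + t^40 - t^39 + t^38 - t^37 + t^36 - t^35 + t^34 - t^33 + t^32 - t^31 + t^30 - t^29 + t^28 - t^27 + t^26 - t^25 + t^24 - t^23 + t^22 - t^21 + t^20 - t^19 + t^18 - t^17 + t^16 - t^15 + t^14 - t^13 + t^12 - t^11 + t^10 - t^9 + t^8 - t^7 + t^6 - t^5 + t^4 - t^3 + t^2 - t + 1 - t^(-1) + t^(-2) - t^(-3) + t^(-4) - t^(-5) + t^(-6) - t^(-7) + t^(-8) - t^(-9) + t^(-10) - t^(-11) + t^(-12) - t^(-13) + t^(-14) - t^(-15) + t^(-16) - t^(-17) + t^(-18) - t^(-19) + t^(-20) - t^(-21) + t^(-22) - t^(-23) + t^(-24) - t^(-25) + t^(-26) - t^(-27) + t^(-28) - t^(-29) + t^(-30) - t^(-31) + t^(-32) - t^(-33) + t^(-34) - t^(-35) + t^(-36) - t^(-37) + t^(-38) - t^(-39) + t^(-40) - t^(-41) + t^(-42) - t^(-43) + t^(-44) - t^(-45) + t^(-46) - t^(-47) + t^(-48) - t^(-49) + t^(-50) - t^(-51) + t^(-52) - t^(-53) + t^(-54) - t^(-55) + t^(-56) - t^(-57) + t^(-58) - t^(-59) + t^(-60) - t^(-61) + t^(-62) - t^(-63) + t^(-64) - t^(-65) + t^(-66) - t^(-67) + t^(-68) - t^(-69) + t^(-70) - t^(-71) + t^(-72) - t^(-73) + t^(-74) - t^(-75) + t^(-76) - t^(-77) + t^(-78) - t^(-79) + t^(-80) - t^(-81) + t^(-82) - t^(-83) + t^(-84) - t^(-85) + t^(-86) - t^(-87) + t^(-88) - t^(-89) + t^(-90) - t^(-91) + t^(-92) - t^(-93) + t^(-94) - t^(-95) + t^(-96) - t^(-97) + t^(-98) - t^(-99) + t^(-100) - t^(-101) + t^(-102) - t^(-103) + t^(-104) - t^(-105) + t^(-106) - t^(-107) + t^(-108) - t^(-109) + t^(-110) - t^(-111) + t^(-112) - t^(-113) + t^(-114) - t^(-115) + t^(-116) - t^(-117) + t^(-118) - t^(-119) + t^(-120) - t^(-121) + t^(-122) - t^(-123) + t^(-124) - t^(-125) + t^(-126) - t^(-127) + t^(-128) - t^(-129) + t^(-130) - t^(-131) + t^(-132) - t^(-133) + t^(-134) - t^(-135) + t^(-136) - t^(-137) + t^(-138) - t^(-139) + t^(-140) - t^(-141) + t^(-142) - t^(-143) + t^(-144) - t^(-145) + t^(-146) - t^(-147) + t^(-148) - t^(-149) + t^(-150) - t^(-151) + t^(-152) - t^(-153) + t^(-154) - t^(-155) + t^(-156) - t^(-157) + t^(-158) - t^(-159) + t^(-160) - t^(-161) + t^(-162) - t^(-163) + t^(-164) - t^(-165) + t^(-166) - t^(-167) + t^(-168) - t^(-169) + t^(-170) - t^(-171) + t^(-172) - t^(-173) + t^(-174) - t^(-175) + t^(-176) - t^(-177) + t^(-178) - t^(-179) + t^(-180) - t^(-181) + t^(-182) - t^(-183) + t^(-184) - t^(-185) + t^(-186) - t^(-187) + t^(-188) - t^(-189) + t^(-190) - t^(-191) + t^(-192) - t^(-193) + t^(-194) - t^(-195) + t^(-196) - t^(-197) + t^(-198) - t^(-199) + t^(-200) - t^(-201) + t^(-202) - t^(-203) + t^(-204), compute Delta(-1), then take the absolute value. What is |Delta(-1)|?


Step 1: The polynomial has 409 terms with alternating signs, exponents from 204 down to -204.
Step 2: Substitute t = -1. The i-th term has coefficient (-1)^i and exponent (m-i),
  so its value is (-1)^i * (-1)^(m-i) = (-1)^m = 1 for every i.
Step 3: All 409 terms equal 1, so Delta(-1) = 409 * (1) = 409
Step 4: |Delta(-1)| = 409

409


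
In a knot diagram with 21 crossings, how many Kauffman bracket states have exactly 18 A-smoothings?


We choose which 18 of 21 crossings get A-smoothings.
C(21, 18) = 21! / (18! * 3!)
= 1330

1330


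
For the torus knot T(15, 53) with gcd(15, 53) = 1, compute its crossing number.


For a torus knot T(p, q) with gcd(p,q)=1,
the crossing number is min(p*(q-1), q*(p-1)).
p*(q-1) = 15*52 = 780
q*(p-1) = 53*14 = 742
min(780, 742) = 742

742


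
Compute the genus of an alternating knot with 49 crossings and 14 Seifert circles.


For alternating knots, g = (c - s + 1)/2.
= (49 - 14 + 1)/2
= 36/2 = 18

18


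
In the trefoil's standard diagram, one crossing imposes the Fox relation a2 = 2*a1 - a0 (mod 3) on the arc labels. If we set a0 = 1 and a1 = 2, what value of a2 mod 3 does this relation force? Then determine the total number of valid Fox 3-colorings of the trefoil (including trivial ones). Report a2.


Step 1: Apply the given crossing relation 2*a1 - a0 - a2 = 0 (mod 3).
  a2 = 2*a1 - a0 mod 3
  a2 = 2*2 - 1 mod 3
  a2 = 4 - 1 mod 3
  a2 = 3 mod 3 = 0
Step 2: The trefoil has determinant 3.
  Number of Fox p-colorings (p prime) is p^2 if p = 3, else p.
  Since p = 3 divides det = 3, the trefoil is 3-colorable.
  (Indeed for p = 3 any choice of a0, a1 extends to a valid coloring; the trial (a0, a1, a2) = (1, 2, 0) satisfies all three crossing relations.)
  Total colorings = 3^2 = 9
Step 3: a2 = 0, total Fox 3-colorings = 9

0


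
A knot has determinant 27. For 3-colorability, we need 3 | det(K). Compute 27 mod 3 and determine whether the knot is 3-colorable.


Step 1: A knot is p-colorable if and only if p divides its determinant.
Step 2: Compute 27 mod 3.
27 = 9 * 3 + 0
Step 3: 27 mod 3 = 0
Step 4: The knot is 3-colorable: yes

0


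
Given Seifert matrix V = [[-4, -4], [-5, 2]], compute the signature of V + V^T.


Step 1: V + V^T = [[-8, -9], [-9, 4]]
Step 2: trace = -4, det = -113
Step 3: Discriminant = (-4)^2 - 4*(-113) = 468
Step 4: Eigenvalues: 8.81665, -12.8167
Step 5: Signature = (# positive eigenvalues) - (# negative eigenvalues) = 0

0


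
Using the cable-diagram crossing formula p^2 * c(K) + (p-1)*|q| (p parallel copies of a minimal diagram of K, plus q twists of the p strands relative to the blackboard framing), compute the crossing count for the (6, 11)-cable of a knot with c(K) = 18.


Step 1: Each of the c(K) crossings of the companion diagram becomes p*p = p^2 crossings among the p parallel strands, and each of the |q| twists s_1 s_2 ... s_(p-1) adds (p-1) crossings.
  Crossings = p^2 * c(K) + (p-1)*|q|
Step 2: = 6^2 * 18 + (6-1)*11
Step 3: = 36*18 + 5*11
Step 4: = 648 + 55 = 703

703


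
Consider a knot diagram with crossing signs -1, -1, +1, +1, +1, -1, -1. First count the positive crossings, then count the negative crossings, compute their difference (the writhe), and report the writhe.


Step 1: Count positive crossings (+1).
Positive crossings: 3
Step 2: Count negative crossings (-1).
Negative crossings: 4
Step 3: Writhe = (positive) - (negative)
w = 3 - 4 = -1
Step 4: |w| = 1, and w is negative

-1


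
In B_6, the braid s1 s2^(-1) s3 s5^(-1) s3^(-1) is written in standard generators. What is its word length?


The word length counts the number of generators (including inverses).
Listing each generator: s1, s2^(-1), s3, s5^(-1), s3^(-1)
There are 5 generators in this braid word.

5


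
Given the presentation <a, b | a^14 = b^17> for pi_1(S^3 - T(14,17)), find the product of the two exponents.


The relation is a^14 = b^17.
Product of exponents = 14 * 17
= 238

238


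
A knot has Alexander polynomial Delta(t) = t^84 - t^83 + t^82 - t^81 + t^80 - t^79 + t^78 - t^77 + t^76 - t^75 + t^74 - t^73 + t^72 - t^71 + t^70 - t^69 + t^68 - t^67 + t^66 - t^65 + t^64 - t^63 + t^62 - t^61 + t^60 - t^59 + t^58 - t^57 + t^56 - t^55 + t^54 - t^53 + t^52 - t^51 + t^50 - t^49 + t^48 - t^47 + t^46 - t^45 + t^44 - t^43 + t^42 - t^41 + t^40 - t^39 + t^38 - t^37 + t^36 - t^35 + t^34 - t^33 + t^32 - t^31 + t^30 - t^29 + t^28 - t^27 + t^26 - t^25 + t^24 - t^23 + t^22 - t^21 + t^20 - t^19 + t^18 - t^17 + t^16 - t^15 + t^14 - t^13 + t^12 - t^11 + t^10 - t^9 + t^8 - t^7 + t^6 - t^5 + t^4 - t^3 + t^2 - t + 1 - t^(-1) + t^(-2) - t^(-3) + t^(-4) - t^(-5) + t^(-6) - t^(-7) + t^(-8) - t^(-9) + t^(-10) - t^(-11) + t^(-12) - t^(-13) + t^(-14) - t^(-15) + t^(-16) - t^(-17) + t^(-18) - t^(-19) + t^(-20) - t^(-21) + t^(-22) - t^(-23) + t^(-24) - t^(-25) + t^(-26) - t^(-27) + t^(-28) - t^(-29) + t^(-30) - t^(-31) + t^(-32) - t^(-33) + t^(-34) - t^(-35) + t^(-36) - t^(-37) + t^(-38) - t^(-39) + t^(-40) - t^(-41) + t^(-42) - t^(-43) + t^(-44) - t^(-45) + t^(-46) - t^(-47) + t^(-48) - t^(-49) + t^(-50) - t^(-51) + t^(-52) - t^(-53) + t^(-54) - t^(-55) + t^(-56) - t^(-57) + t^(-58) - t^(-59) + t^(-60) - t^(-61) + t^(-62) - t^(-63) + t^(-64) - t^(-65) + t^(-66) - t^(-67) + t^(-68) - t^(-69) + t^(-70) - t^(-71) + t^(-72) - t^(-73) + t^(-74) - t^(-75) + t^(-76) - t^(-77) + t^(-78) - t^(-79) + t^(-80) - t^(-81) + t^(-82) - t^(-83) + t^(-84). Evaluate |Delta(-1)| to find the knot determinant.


Step 1: The polynomial has 169 terms with alternating signs, exponents from 84 down to -84.
Step 2: Substitute t = -1. The i-th term has coefficient (-1)^i and exponent (m-i),
  so its value is (-1)^i * (-1)^(m-i) = (-1)^m = 1 for every i.
Step 3: All 169 terms equal 1, so Delta(-1) = 169 * (1) = 169
Step 4: |Delta(-1)| = 169

169
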